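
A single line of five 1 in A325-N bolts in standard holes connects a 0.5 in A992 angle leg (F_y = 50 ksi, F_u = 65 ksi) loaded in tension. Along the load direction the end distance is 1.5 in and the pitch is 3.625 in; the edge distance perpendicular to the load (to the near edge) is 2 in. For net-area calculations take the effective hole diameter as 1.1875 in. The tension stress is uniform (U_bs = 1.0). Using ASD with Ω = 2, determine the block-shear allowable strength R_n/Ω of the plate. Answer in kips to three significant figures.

127 kips

Shear plane L_v = 1.5 + 4·3.625 = 16 in; A_gv = 16 × 0.5 = 8 in².
A_nv = (16 − 4.5·1.1875) × 0.5 = 5.328 in².
A_nt = (2 − 0.5·1.1875) × 0.5 = 0.7031 in².
0.6 F_u A_nv = 207.8 kips; 0.6 F_y A_gv = 240 kips → shear rupture governs the shear term.
R_n = 207.8 + 1.0 × 65 × 0.7031 = 253.5 kips.
Allowable strength R_n/Ω = 253.5 / 2 = 127 kips.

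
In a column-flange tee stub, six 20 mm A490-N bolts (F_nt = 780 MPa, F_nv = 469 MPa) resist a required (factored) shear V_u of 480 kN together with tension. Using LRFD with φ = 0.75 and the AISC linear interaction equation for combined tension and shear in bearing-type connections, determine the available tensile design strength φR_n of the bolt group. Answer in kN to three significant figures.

635 kN

A_b = π·20²/4 = 314.2 mm²; f_rv = 480 × 1000 / (6 × 314.2) = 254.6 MPa.
F'_nt = 1.3 F_nt − (F_nt / φF_nv) f_rv = 1.3·780 − (780/(0.75·469))·254.6 = 449.3 MPa, capped at F_nt → F'_nt = 449.3 MPa.
R_n = F'_nt · A_b · n = 449.3 × 314.2 × 6 / 1000 = 847 kN.
Design strength φR_n = 0.75 × 847 = 635 kN.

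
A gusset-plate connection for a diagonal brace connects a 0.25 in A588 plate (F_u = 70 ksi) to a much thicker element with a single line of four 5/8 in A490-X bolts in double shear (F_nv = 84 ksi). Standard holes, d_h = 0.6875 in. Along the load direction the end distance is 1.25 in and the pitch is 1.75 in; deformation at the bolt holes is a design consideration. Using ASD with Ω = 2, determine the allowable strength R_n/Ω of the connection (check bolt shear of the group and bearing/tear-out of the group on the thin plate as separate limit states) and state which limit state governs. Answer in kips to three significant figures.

43 kips (bearing governs)

Bolt shear: A_b = π·0.625²/4 = 0.3068 in²; R_n = 84 × 0.3068 × 4 × 2 = 206.2 kips → 206.2 / 2 = 103 kips.
Bearing (1.2 l_c t F_u ≤ 2.4 d t F_u): upper limit = 2.4·0.625·0.25·70 = 26.25 kips.
  Edge l_c = 1.25 − 0.6875/2 = 0.9062 → r_n = 19.03 kips; interior l_c = 1.75 − 0.6875 = 1.062 → r_n = 22.31 kips.
  R_n,bearing = 1·19.03 + 3·22.31 = 85.97 kips → 85.97 / 2 = 43 kips.
Bearing governs: 43 kips.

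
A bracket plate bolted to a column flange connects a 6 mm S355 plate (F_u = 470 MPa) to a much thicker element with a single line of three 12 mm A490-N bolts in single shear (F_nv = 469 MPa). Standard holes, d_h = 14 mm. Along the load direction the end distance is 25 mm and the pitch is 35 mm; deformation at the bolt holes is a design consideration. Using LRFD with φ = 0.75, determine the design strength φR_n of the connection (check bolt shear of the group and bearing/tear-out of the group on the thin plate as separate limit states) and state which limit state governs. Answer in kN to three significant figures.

119 kN (bolt shear governs)

Bolt shear: A_b = π·12²/4 = 113.1 mm²; R_n = 469 × 113.1 × 3 × 1 / 1000 = 159.1 kN → 0.75 × 159.1 = 119 kN.
Bearing (1.2 l_c t F_u ≤ 2.4 d t F_u): upper limit = 2.4·12·6·470 / 1000 = 81.22 kN.
  Edge l_c = 25 − 14/2 = 18 → r_n = 60.91 kN; interior l_c = 35 − 14 = 21 → r_n = 71.06 kN.
  R_n,bearing = 1·60.91 + 2·71.06 = 203 kN → 0.75 × 203 = 152 kN.
Bolt shear governs: 119 kN.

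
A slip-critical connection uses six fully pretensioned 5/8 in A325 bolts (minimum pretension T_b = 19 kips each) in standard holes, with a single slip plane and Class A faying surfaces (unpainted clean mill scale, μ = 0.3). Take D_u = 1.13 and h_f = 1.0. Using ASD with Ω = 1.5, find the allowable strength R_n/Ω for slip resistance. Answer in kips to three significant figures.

R_n = μ · D_u · h_f · T_b · n_s · n_b = 0.3 × 1.13 × 1.0 × 19 × 1 × 6 = 38.65 kips.
Allowable strength R_n/Ω = 38.65 / 1.5 = 25.8 kips.

25.8 kips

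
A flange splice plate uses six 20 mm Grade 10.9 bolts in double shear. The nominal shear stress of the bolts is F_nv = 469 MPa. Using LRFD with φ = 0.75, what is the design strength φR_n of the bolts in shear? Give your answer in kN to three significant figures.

A_b = π × 20² / 4 = 314.2 mm².
R_n = F_nv · A_b · n · n_s = 469 × 314.2 × 6 × 2 / 1000 = 1768 kN.
Design strength φR_n = 0.75 × 1768 = 1330 kN.

1330 kN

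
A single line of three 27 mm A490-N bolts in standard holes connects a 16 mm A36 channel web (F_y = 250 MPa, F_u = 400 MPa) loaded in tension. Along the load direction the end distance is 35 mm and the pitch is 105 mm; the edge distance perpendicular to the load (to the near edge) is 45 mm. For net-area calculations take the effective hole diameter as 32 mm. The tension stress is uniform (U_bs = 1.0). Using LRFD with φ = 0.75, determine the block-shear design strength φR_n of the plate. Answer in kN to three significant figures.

Shear plane L_v = 35 + 2·105 = 245 mm; A_gv = 245 × 16 = 3920 mm².
A_nv = (245 − 2.5·32) × 16 = 2640 mm².
A_nt = (45 − 0.5·32) × 16 = 464 mm².
0.6 F_u A_nv = 633.6 kN; 0.6 F_y A_gv = 588 kN → shear yielding governs the shear term.
R_n = 588 + 1.0 × 400 × 464 / 1000 = 773.6 kN.
Design strength φR_n = 0.75 × 773.6 = 580 kN.

580 kN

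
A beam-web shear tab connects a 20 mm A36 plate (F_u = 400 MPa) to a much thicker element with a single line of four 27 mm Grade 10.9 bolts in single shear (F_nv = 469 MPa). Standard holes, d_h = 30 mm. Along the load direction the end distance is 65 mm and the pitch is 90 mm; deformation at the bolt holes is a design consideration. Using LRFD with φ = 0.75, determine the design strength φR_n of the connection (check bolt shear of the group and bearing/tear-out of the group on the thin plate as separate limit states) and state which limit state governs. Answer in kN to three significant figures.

Bolt shear: A_b = π·27²/4 = 572.6 mm²; R_n = 469 × 572.6 × 4 × 1 / 1000 = 1074 kN → 0.75 × 1074 = 806 kN.
Bearing (1.2 l_c t F_u ≤ 2.4 d t F_u): upper limit = 2.4·27·20·400 / 1000 = 518.4 kN.
  Edge l_c = 65 − 30/2 = 50 → r_n = 480 kN; interior l_c = 90 − 30 = 60 → r_n = 518.4 kN.
  R_n,bearing = 1·480 + 3·518.4 = 2035 kN → 0.75 × 2035 = 1530 kN.
Bolt shear governs: 806 kN.

806 kN (bolt shear governs)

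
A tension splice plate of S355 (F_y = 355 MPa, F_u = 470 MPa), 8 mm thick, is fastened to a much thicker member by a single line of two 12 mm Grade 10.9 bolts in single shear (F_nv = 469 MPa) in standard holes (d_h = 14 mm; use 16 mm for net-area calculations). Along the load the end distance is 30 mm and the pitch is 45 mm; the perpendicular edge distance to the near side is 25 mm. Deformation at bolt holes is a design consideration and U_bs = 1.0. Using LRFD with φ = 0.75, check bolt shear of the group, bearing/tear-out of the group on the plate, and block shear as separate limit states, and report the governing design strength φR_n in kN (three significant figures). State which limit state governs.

79.6 kN (bolt shear governs)

Bolt shear: A_b = π·12²/4 = 113.1 mm²; R_n = 469 × 113.1 × 2 × 1 / 1000 = 106.1 kN → 0.75 × 106.1 = 79.6 kN.
Bearing: edge l_c = 23, r_n = 103.8 kN; interior l_c = 31, r_n = 108.3 kN; R_n = 103.8 + 1·108.3 = 212.1 kN → 159 kN.
Block shear: A_gv = 600, A_nv = 408, A_nt = 136 mm²; R_n = min(0.6F_uA_nv, 0.6F_yA_gv) + U_bs·F_u·A_nt = 179 kN → 134 kN.
Bolt shear governs: 79.6 kN.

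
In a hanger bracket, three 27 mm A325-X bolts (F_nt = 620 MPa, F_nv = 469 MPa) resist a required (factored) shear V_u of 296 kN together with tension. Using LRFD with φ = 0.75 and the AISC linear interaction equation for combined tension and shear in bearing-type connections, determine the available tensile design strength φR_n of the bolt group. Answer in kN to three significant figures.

A_b = π·27²/4 = 572.6 mm²; f_rv = 296 × 1000 / (3 × 572.6) = 172.3 MPa.
F'_nt = 1.3 F_nt − (F_nt / φF_nv) f_rv = 1.3·620 − (620/(0.75·469))·172.3 = 502.3 MPa, capped at F_nt → F'_nt = 502.3 MPa.
R_n = F'_nt · A_b · n = 502.3 × 572.6 × 3 / 1000 = 862.7 kN.
Design strength φR_n = 0.75 × 862.7 = 647 kN.

647 kN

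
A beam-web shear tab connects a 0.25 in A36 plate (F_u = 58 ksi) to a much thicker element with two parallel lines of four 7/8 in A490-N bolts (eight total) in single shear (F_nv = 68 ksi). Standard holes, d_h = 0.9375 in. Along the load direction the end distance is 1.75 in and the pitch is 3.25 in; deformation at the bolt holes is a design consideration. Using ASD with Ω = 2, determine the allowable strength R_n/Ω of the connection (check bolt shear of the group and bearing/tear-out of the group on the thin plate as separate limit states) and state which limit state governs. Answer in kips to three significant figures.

114 kips (bearing governs)

Bolt shear: A_b = π·0.875²/4 = 0.6013 in²; R_n = 68 × 0.6013 × 8 × 1 = 327.1 kips → 327.1 / 2 = 164 kips.
Bearing (1.2 l_c t F_u ≤ 2.4 d t F_u): upper limit = 2.4·0.875·0.25·58 = 30.45 kips.
  Edge l_c = 1.75 − 0.9375/2 = 1.281 → r_n = 22.29 kips; interior l_c = 3.25 − 0.9375 = 2.312 → r_n = 30.45 kips.
  R_n,bearing = 2·22.29 + 6·30.45 = 227.3 kips → 227.3 / 2 = 114 kips.
Bearing governs: 114 kips.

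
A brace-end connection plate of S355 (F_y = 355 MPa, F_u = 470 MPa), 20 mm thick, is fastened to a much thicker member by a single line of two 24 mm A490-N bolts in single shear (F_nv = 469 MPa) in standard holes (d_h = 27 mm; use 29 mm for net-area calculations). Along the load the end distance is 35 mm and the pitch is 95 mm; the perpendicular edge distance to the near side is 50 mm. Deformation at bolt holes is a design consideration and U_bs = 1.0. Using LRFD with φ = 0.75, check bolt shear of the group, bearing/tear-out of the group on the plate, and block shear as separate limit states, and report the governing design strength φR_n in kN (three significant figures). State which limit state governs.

318 kN (bolt shear governs)

Bolt shear: A_b = π·24²/4 = 452.4 mm²; R_n = 469 × 452.4 × 2 × 1 / 1000 = 424.3 kN → 0.75 × 424.3 = 318 kN.
Bearing: edge l_c = 21.5, r_n = 242.5 kN; interior l_c = 68, r_n = 541.4 kN; R_n = 242.5 + 1·541.4 = 784 kN → 588 kN.
Block shear: A_gv = 2600, A_nv = 1730, A_nt = 710 mm²; R_n = min(0.6F_uA_nv, 0.6F_yA_gv) + U_bs·F_u·A_nt = 821.6 kN → 616 kN.
Bolt shear governs: 318 kN.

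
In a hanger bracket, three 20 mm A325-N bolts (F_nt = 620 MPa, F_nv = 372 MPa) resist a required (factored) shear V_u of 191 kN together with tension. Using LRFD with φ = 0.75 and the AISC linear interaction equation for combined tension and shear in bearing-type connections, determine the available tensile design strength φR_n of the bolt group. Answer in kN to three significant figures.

251 kN

A_b = π·20²/4 = 314.2 mm²; f_rv = 191 × 1000 / (3 × 314.2) = 202.7 MPa.
F'_nt = 1.3 F_nt − (F_nt / φF_nv) f_rv = 1.3·620 − (620/(0.75·372))·202.7 = 355.7 MPa, capped at F_nt → F'_nt = 355.7 MPa.
R_n = F'_nt · A_b · n = 355.7 × 314.2 × 3 / 1000 = 335.2 kN.
Design strength φR_n = 0.75 × 335.2 = 251 kN.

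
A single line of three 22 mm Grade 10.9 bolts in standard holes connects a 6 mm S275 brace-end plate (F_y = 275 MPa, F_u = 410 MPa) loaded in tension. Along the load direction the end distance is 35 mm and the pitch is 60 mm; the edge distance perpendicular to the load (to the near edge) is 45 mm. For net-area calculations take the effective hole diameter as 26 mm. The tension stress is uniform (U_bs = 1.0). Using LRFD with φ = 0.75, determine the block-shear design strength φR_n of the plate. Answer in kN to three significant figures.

159 kN

Shear plane L_v = 35 + 2·60 = 155 mm; A_gv = 155 × 6 = 930 mm².
A_nv = (155 − 2.5·26) × 6 = 540 mm².
A_nt = (45 − 0.5·26) × 6 = 192 mm².
0.6 F_u A_nv = 132.8 kN; 0.6 F_y A_gv = 153.5 kN → shear rupture governs the shear term.
R_n = 132.8 + 1.0 × 410 × 192 / 1000 = 211.6 kN.
Design strength φR_n = 0.75 × 211.6 = 159 kN.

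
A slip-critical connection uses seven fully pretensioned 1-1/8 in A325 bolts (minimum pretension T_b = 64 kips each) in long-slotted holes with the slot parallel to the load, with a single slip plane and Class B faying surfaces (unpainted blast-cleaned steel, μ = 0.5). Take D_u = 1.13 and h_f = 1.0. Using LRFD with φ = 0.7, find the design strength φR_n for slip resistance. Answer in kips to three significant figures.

R_n = μ · D_u · h_f · T_b · n_s · n_b = 0.5 × 1.13 × 1.0 × 64 × 1 × 7 = 253.1 kips.
Design strength φR_n = 0.7 × 253.1 = 177 kips.

177 kips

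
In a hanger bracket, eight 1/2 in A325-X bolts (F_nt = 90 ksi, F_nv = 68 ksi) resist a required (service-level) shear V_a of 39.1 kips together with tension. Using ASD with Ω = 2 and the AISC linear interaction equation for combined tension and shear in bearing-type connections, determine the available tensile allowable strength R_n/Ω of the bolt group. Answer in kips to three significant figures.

40.1 kips

A_b = π·0.5²/4 = 0.1963 in²; f_rv = 39.1 / (8 × 0.1963) = 24.89 ksi.
F'_nt = 1.3 F_nt − (Ω F_nt / F_nv) f_rv = 1.3·90 − (2·90/68)·24.89 = 51.11 ksi, capped at F_nt → F'_nt = 51.11 ksi.
R_n = F'_nt · A_b · n = 51.11 × 0.1963 × 8 = 80.28 kips.
Allowable strength R_n/Ω = 80.28 / 2 = 40.1 kips.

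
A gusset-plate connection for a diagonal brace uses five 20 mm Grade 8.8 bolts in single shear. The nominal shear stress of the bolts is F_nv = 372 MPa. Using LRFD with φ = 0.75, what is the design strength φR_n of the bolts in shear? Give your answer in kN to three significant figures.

A_b = π × 20² / 4 = 314.2 mm².
R_n = F_nv · A_b · n · n_s = 372 × 314.2 × 5 × 1 / 1000 = 584.3 kN.
Design strength φR_n = 0.75 × 584.3 = 438 kN.

438 kN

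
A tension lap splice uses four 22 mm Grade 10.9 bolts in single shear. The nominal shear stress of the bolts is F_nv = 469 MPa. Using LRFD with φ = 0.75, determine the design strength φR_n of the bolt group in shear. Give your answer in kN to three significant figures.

A_b = π × 22² / 4 = 380.1 mm².
R_n = F_nv · A_b · n · n_s = 469 × 380.1 × 4 × 1 / 1000 = 713.1 kN.
Design strength φR_n = 0.75 × 713.1 = 535 kN.

535 kN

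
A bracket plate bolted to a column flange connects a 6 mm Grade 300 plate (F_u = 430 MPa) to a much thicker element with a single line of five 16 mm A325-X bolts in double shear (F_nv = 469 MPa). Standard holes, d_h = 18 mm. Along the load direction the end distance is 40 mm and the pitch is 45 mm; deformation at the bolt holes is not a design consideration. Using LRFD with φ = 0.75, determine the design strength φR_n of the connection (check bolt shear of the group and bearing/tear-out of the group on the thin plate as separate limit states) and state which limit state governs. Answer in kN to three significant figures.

Bolt shear: A_b = π·16²/4 = 201.1 mm²; R_n = 469 × 201.1 × 5 × 2 / 1000 = 943 kN → 0.75 × 943 = 707 kN.
Bearing (1.5 l_c t F_u ≤ 3.0 d t F_u): upper limit = 3.0·16·6·430 / 1000 = 123.8 kN.
  Edge l_c = 40 − 18/2 = 31 → r_n = 120 kN; interior l_c = 45 − 18 = 27 → r_n = 104.5 kN.
  R_n,bearing = 1·120 + 4·104.5 = 537.9 kN → 0.75 × 537.9 = 403 kN.
Bearing governs: 403 kN.

403 kN (bearing governs)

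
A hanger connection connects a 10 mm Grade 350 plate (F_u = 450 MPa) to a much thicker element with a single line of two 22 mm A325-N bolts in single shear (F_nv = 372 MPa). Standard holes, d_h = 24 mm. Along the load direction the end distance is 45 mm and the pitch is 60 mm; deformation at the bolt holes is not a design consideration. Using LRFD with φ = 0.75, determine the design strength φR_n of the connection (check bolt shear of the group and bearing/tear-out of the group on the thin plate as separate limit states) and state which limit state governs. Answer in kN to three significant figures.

Bolt shear: A_b = π·22²/4 = 380.1 mm²; R_n = 372 × 380.1 × 2 × 1 / 1000 = 282.8 kN → 0.75 × 282.8 = 212 kN.
Bearing (1.5 l_c t F_u ≤ 3.0 d t F_u): upper limit = 3.0·22·10·450 / 1000 = 297 kN.
  Edge l_c = 45 − 24/2 = 33 → r_n = 222.8 kN; interior l_c = 60 − 24 = 36 → r_n = 243 kN.
  R_n,bearing = 1·222.8 + 1·243 = 465.8 kN → 0.75 × 465.8 = 349 kN.
Bolt shear governs: 212 kN.

212 kN (bolt shear governs)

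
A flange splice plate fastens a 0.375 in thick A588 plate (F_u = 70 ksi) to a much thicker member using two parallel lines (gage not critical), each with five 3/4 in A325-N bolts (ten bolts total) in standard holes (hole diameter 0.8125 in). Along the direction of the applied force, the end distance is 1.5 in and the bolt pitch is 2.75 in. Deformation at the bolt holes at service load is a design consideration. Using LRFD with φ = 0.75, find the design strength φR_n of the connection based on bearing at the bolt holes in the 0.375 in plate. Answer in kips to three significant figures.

Per bolt r_n = 1.2 l_c t F_u ≤ 2.4 d t F_u; upper limit = 2.4 × 0.75 × 0.375 × 70 = 47.25 kips.
Edge bolt: l_c = 1.5 − 0.8125/2 = 1.094 in → 1.2 × 1.094 × 0.375 × 70 = 34.45 → r_n = 34.45 kips.
Interior bolts: l_c = 2.75 − 0.8125 = 1.938 in → 1.2 × 1.938 × 0.375 × 70 = 61.03 → r_n = 47.25 kips.
R_n = 2 × 34.45 + 8 × 47.25 = 446.9 kips.
Design strength φR_n = 0.75 × 446.9 = 335 kips.

335 kips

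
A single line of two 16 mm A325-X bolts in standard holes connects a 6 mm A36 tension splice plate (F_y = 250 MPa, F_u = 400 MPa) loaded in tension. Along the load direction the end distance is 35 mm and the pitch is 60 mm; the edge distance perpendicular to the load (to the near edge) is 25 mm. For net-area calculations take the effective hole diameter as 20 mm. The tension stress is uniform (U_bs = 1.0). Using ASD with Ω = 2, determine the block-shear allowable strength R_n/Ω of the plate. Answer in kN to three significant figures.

60.8 kN

Shear plane L_v = 35 + 1·60 = 95 mm; A_gv = 95 × 6 = 570 mm².
A_nv = (95 − 1.5·20) × 6 = 390 mm².
A_nt = (25 − 0.5·20) × 6 = 90 mm².
0.6 F_u A_nv = 93.6 kN; 0.6 F_y A_gv = 85.5 kN → shear yielding governs the shear term.
R_n = 85.5 + 1.0 × 400 × 90 / 1000 = 121.5 kN.
Allowable strength R_n/Ω = 121.5 / 2 = 60.8 kN.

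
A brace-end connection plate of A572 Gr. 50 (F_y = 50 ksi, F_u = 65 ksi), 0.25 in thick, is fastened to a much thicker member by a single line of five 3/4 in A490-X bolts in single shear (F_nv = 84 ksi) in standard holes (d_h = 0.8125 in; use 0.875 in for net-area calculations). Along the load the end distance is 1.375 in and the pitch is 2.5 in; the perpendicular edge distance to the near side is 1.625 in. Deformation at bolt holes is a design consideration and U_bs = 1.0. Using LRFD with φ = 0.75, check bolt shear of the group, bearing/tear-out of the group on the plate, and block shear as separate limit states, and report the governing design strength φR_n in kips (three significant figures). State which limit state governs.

Bolt shear: A_b = π·0.75²/4 = 0.4418 in²; R_n = 84 × 0.4418 × 5 × 1 = 185.6 kips → 0.75 × 185.6 = 139 kips.
Bearing: edge l_c = 0.9688, r_n = 18.89 kips; interior l_c = 1.688, r_n = 29.25 kips; R_n = 18.89 + 4·29.25 = 135.9 kips → 102 kips.
Block shear: A_gv = 2.844, A_nv = 1.859, A_nt = 0.2969 in²; R_n = min(0.6F_uA_nv, 0.6F_yA_gv) + U_bs·F_u·A_nt = 91.81 kips → 68.9 kips.
Block shear governs: 68.9 kips.

68.9 kips (block shear governs)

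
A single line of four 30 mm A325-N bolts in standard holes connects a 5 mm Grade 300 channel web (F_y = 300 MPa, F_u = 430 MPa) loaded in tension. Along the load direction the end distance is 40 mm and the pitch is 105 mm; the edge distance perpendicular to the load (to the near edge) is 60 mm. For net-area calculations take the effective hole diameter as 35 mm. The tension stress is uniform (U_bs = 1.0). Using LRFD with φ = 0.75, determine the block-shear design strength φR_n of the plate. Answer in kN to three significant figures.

Shear plane L_v = 40 + 3·105 = 355 mm; A_gv = 355 × 5 = 1775 mm².
A_nv = (355 − 3.5·35) × 5 = 1162 mm².
A_nt = (60 − 0.5·35) × 5 = 212.5 mm².
0.6 F_u A_nv = 299.9 kN; 0.6 F_y A_gv = 319.5 kN → shear rupture governs the shear term.
R_n = 299.9 + 1.0 × 430 × 212.5 / 1000 = 391.3 kN.
Design strength φR_n = 0.75 × 391.3 = 293 kN.

293 kN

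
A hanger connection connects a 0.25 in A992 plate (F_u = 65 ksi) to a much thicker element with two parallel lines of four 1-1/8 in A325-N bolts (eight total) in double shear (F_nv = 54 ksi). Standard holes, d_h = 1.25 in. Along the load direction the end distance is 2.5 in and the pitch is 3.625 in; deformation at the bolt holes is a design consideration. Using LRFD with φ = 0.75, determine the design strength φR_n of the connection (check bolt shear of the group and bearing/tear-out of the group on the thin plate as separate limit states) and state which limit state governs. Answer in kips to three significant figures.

Bolt shear: A_b = π·1.125²/4 = 0.994 in²; R_n = 54 × 0.994 × 8 × 2 = 858.8 kips → 0.75 × 858.8 = 644 kips.
Bearing (1.2 l_c t F_u ≤ 2.4 d t F_u): upper limit = 2.4·1.125·0.25·65 = 43.87 kips.
  Edge l_c = 2.5 − 1.25/2 = 1.875 → r_n = 36.56 kips; interior l_c = 3.625 − 1.25 = 2.375 → r_n = 43.87 kips.
  R_n,bearing = 2·36.56 + 6·43.87 = 336.4 kips → 0.75 × 336.4 = 252 kips.
Bearing governs: 252 kips.

252 kips (bearing governs)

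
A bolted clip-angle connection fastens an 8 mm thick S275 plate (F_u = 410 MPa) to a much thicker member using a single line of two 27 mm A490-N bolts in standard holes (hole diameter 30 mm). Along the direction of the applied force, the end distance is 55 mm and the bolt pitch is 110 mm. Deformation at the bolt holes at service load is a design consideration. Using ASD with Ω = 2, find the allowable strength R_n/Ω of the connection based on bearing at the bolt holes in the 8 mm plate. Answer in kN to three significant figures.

Per bolt r_n = 1.2 l_c t F_u ≤ 2.4 d t F_u; upper limit = 2.4 × 27 × 8 × 410 / 1000 = 212.5 kN.
Edge bolt: l_c = 55 − 30/2 = 40 mm → 1.2 × 40 × 8 × 410 / 1000 = 157.4 → r_n = 157.4 kN.
Interior bolts: l_c = 110 − 30 = 80 mm → 1.2 × 80 × 8 × 410 / 1000 = 314.9 → r_n = 212.5 kN.
R_n = 1 × 157.4 + 1 × 212.5 = 370 kN.
Allowable strength R_n/Ω = 370 / 2 = 185 kN.

185 kN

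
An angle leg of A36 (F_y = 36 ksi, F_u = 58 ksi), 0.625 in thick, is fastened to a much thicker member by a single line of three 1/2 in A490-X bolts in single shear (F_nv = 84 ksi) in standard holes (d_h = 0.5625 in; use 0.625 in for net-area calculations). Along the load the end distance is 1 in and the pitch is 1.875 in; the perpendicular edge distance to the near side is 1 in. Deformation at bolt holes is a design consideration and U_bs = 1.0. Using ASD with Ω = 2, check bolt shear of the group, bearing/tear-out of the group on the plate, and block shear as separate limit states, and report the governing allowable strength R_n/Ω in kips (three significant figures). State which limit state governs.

Bolt shear: A_b = π·0.5²/4 = 0.1963 in²; R_n = 84 × 0.1963 × 3 × 1 = 49.48 kips → 49.48 / 2 = 24.7 kips.
Bearing: edge l_c = 0.7188, r_n = 31.27 kips; interior l_c = 1.312, r_n = 43.5 kips; R_n = 31.27 + 2·43.5 = 118.3 kips → 59.1 kips.
Block shear: A_gv = 2.969, A_nv = 1.992, A_nt = 0.4297 in²; R_n = min(0.6F_uA_nv, 0.6F_yA_gv) + U_bs·F_u·A_nt = 89.05 kips → 44.5 kips.
Bolt shear governs: 24.7 kips.

24.7 kips (bolt shear governs)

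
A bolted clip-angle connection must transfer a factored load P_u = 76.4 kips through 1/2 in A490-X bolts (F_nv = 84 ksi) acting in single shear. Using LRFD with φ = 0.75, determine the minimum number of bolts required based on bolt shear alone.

A_b = π·0.5²/4 = 0.1963 in².
Per-bolt design strength φR_n = 0.75 × 84 × 0.1963 × 1 = 12.37 kips.
n ≥ 76.4 / 12.37 = 6.176 → use 7 bolts.

7 bolts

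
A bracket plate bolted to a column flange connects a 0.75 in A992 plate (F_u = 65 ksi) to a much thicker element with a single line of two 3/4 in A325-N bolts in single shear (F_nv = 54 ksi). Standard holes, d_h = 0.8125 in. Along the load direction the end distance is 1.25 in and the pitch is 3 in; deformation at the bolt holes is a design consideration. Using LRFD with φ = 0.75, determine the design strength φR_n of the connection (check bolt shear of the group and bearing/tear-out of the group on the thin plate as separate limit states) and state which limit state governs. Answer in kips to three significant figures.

35.8 kips (bolt shear governs)

Bolt shear: A_b = π·0.75²/4 = 0.4418 in²; R_n = 54 × 0.4418 × 2 × 1 = 47.71 kips → 0.75 × 47.71 = 35.8 kips.
Bearing (1.2 l_c t F_u ≤ 2.4 d t F_u): upper limit = 2.4·0.75·0.75·65 = 87.75 kips.
  Edge l_c = 1.25 − 0.8125/2 = 0.8438 → r_n = 49.36 kips; interior l_c = 3 − 0.8125 = 2.188 → r_n = 87.75 kips.
  R_n,bearing = 1·49.36 + 1·87.75 = 137.1 kips → 0.75 × 137.1 = 103 kips.
Bolt shear governs: 35.8 kips.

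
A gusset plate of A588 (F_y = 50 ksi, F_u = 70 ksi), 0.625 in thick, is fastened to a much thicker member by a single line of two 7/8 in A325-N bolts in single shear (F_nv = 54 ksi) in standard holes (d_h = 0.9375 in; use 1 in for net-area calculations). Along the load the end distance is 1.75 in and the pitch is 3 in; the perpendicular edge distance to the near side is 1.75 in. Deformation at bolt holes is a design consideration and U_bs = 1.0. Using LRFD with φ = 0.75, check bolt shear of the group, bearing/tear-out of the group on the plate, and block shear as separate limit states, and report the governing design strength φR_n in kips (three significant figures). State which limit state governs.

48.7 kips (bolt shear governs)

Bolt shear: A_b = π·0.875²/4 = 0.6013 in²; R_n = 54 × 0.6013 × 2 × 1 = 64.94 kips → 0.75 × 64.94 = 48.7 kips.
Bearing: edge l_c = 1.281, r_n = 67.27 kips; interior l_c = 2.062, r_n = 91.88 kips; R_n = 67.27 + 1·91.88 = 159.1 kips → 119 kips.
Block shear: A_gv = 2.969, A_nv = 2.031, A_nt = 0.7812 in²; R_n = min(0.6F_uA_nv, 0.6F_yA_gv) + U_bs·F_u·A_nt = 140 kips → 105 kips.
Bolt shear governs: 48.7 kips.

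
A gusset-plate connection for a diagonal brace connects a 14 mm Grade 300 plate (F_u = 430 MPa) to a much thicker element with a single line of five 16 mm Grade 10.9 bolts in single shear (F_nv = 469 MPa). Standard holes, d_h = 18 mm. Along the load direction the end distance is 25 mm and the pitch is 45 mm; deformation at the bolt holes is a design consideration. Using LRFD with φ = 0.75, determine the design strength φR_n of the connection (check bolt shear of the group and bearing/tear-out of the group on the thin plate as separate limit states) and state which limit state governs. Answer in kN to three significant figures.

354 kN (bolt shear governs)

Bolt shear: A_b = π·16²/4 = 201.1 mm²; R_n = 469 × 201.1 × 5 × 1 / 1000 = 471.5 kN → 0.75 × 471.5 = 354 kN.
Bearing (1.2 l_c t F_u ≤ 2.4 d t F_u): upper limit = 2.4·16·14·430 / 1000 = 231.2 kN.
  Edge l_c = 25 − 18/2 = 16 → r_n = 115.6 kN; interior l_c = 45 − 18 = 27 → r_n = 195 kN.
  R_n,bearing = 1·115.6 + 4·195 = 895.8 kN → 0.75 × 895.8 = 672 kN.
Bolt shear governs: 354 kN.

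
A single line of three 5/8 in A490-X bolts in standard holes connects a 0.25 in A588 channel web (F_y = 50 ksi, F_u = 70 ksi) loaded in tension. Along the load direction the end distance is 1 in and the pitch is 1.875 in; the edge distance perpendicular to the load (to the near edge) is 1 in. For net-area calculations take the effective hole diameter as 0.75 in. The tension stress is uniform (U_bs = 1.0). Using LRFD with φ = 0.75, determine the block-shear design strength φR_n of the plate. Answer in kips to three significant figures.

30.8 kips

Shear plane L_v = 1 + 2·1.875 = 4.75 in; A_gv = 4.75 × 0.25 = 1.188 in².
A_nv = (4.75 − 2.5·0.75) × 0.25 = 0.7188 in².
A_nt = (1 − 0.5·0.75) × 0.25 = 0.1562 in².
0.6 F_u A_nv = 30.19 kips; 0.6 F_y A_gv = 35.62 kips → shear rupture governs the shear term.
R_n = 30.19 + 1.0 × 70 × 0.1562 = 41.12 kips.
Design strength φR_n = 0.75 × 41.12 = 30.8 kips.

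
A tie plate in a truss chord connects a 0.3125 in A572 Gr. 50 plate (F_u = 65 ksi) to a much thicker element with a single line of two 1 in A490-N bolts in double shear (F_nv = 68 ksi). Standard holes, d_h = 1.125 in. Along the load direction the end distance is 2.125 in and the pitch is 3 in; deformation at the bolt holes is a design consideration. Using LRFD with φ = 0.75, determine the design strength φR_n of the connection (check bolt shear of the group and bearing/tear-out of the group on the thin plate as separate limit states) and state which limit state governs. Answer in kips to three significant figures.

62.8 kips (bearing governs)

Bolt shear: A_b = π·1²/4 = 0.7854 in²; R_n = 68 × 0.7854 × 2 × 2 = 213.6 kips → 0.75 × 213.6 = 160 kips.
Bearing (1.2 l_c t F_u ≤ 2.4 d t F_u): upper limit = 2.4·1·0.3125·65 = 48.75 kips.
  Edge l_c = 2.125 − 1.125/2 = 1.562 → r_n = 38.09 kips; interior l_c = 3 − 1.125 = 1.875 → r_n = 45.7 kips.
  R_n,bearing = 1·38.09 + 1·45.7 = 83.79 kips → 0.75 × 83.79 = 62.8 kips.
Bearing governs: 62.8 kips.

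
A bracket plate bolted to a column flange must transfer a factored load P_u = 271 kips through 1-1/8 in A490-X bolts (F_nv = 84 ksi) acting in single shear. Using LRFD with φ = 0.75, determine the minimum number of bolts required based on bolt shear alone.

A_b = π·1.125²/4 = 0.994 in².
Per-bolt design strength φR_n = 0.75 × 84 × 0.994 × 1 = 62.62 kips.
n ≥ 271 / 62.62 = 4.327 → use 5 bolts.

5 bolts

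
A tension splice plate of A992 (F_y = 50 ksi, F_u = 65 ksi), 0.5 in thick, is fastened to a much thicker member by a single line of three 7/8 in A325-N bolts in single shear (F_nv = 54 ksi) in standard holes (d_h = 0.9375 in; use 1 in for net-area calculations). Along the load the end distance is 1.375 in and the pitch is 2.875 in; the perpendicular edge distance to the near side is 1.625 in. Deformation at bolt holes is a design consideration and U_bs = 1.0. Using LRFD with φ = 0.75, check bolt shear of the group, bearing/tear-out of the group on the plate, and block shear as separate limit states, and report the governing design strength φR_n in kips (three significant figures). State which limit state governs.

73.1 kips (bolt shear governs)

Bolt shear: A_b = π·0.875²/4 = 0.6013 in²; R_n = 54 × 0.6013 × 3 × 1 = 97.41 kips → 0.75 × 97.41 = 73.1 kips.
Bearing: edge l_c = 0.9062, r_n = 35.34 kips; interior l_c = 1.938, r_n = 68.25 kips; R_n = 35.34 + 2·68.25 = 171.8 kips → 129 kips.
Block shear: A_gv = 3.562, A_nv = 2.312, A_nt = 0.5625 in²; R_n = min(0.6F_uA_nv, 0.6F_yA_gv) + U_bs·F_u·A_nt = 126.8 kips → 95.1 kips.
Bolt shear governs: 73.1 kips.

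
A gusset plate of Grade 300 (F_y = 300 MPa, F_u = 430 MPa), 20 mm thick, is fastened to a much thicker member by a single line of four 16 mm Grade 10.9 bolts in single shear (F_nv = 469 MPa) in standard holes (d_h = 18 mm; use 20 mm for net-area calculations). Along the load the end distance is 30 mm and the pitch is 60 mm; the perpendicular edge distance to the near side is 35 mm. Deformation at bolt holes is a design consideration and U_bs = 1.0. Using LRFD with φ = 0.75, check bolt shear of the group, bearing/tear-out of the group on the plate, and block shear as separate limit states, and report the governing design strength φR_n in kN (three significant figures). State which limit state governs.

283 kN (bolt shear governs)

Bolt shear: A_b = π·16²/4 = 201.1 mm²; R_n = 469 × 201.1 × 4 × 1 / 1000 = 377.2 kN → 0.75 × 377.2 = 283 kN.
Bearing: edge l_c = 21, r_n = 216.7 kN; interior l_c = 42, r_n = 330.2 kN; R_n = 216.7 + 3·330.2 = 1207 kN → 906 kN.
Block shear: A_gv = 4200, A_nv = 2800, A_nt = 500 mm²; R_n = min(0.6F_uA_nv, 0.6F_yA_gv) + U_bs·F_u·A_nt = 937.4 kN → 703 kN.
Bolt shear governs: 283 kN.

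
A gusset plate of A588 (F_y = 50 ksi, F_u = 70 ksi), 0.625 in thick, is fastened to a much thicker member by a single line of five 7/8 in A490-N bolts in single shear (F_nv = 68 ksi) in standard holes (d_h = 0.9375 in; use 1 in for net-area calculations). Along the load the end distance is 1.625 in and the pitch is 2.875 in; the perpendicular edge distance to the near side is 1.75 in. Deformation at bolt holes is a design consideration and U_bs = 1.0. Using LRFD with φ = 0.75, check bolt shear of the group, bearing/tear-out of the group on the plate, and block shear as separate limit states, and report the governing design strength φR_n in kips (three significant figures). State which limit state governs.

153 kips (bolt shear governs)

Bolt shear: A_b = π·0.875²/4 = 0.6013 in²; R_n = 68 × 0.6013 × 5 × 1 = 204.4 kips → 0.75 × 204.4 = 153 kips.
Bearing: edge l_c = 1.156, r_n = 60.7 kips; interior l_c = 1.938, r_n = 91.88 kips; R_n = 60.7 + 4·91.88 = 428.2 kips → 321 kips.
Block shear: A_gv = 8.203, A_nv = 5.391, A_nt = 0.7812 in²; R_n = min(0.6F_uA_nv, 0.6F_yA_gv) + U_bs·F_u·A_nt = 281.1 kips → 211 kips.
Bolt shear governs: 153 kips.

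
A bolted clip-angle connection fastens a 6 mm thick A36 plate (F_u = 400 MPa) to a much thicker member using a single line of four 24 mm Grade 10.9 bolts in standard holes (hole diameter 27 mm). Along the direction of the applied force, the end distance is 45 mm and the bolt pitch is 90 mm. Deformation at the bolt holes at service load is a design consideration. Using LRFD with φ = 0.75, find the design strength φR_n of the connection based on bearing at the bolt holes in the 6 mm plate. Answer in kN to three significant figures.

Per bolt r_n = 1.2 l_c t F_u ≤ 2.4 d t F_u; upper limit = 2.4 × 24 × 6 × 400 / 1000 = 138.2 kN.
Edge bolt: l_c = 45 − 27/2 = 31.5 mm → 1.2 × 31.5 × 6 × 400 / 1000 = 90.72 → r_n = 90.72 kN.
Interior bolts: l_c = 90 − 27 = 63 mm → 1.2 × 63 × 6 × 400 / 1000 = 181.4 → r_n = 138.2 kN.
R_n = 1 × 90.72 + 3 × 138.2 = 505.4 kN.
Design strength φR_n = 0.75 × 505.4 = 379 kN.

379 kN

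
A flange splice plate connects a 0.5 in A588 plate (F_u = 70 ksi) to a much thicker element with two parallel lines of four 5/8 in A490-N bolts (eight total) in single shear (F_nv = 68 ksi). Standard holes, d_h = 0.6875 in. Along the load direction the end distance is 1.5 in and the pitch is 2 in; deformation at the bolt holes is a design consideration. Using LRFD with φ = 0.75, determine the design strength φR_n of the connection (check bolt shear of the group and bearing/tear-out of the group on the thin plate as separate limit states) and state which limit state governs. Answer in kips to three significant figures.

Bolt shear: A_b = π·0.625²/4 = 0.3068 in²; R_n = 68 × 0.3068 × 8 × 1 = 166.9 kips → 0.75 × 166.9 = 125 kips.
Bearing (1.2 l_c t F_u ≤ 2.4 d t F_u): upper limit = 2.4·0.625·0.5·70 = 52.5 kips.
  Edge l_c = 1.5 − 0.6875/2 = 1.156 → r_n = 48.56 kips; interior l_c = 2 − 0.6875 = 1.312 → r_n = 52.5 kips.
  R_n,bearing = 2·48.56 + 6·52.5 = 412.1 kips → 0.75 × 412.1 = 309 kips.
Bolt shear governs: 125 kips.

125 kips (bolt shear governs)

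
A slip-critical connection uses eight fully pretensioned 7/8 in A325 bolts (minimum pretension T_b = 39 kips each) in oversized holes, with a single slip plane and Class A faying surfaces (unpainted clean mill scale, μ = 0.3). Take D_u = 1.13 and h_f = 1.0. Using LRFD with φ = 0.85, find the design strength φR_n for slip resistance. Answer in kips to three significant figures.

R_n = μ · D_u · h_f · T_b · n_s · n_b = 0.3 × 1.13 × 1.0 × 39 × 1 × 8 = 105.8 kips.
Design strength φR_n = 0.85 × 105.8 = 89.9 kips.

89.9 kips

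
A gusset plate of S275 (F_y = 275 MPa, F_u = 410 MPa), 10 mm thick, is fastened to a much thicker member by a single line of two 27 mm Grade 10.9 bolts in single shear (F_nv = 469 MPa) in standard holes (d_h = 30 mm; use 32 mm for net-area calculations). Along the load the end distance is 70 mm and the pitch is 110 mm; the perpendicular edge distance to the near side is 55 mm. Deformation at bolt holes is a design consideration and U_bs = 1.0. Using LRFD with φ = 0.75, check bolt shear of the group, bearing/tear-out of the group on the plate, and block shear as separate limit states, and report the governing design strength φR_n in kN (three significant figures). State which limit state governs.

343 kN (block shear governs)

Bolt shear: A_b = π·27²/4 = 572.6 mm²; R_n = 469 × 572.6 × 2 × 1 / 1000 = 537.1 kN → 0.75 × 537.1 = 403 kN.
Bearing: edge l_c = 55, r_n = 265.7 kN; interior l_c = 80, r_n = 265.7 kN; R_n = 265.7 + 1·265.7 = 531.4 kN → 399 kN.
Block shear: A_gv = 1800, A_nv = 1320, A_nt = 390 mm²; R_n = min(0.6F_uA_nv, 0.6F_yA_gv) + U_bs·F_u·A_nt = 456.9 kN → 343 kN.
Block shear governs: 343 kN.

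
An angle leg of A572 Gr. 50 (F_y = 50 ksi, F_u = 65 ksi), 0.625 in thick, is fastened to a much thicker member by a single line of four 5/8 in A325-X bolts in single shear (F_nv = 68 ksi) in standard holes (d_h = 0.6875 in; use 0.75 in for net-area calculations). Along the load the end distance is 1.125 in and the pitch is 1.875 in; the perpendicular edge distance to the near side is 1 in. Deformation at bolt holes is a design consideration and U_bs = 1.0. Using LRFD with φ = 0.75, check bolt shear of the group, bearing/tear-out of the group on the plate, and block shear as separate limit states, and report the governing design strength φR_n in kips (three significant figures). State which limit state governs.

62.6 kips (bolt shear governs)

Bolt shear: A_b = π·0.625²/4 = 0.3068 in²; R_n = 68 × 0.3068 × 4 × 1 = 83.45 kips → 0.75 × 83.45 = 62.6 kips.
Bearing: edge l_c = 0.7812, r_n = 38.09 kips; interior l_c = 1.188, r_n = 57.89 kips; R_n = 38.09 + 3·57.89 = 211.8 kips → 159 kips.
Block shear: A_gv = 4.219, A_nv = 2.578, A_nt = 0.3906 in²; R_n = min(0.6F_uA_nv, 0.6F_yA_gv) + U_bs·F_u·A_nt = 125.9 kips → 94.5 kips.
Bolt shear governs: 62.6 kips.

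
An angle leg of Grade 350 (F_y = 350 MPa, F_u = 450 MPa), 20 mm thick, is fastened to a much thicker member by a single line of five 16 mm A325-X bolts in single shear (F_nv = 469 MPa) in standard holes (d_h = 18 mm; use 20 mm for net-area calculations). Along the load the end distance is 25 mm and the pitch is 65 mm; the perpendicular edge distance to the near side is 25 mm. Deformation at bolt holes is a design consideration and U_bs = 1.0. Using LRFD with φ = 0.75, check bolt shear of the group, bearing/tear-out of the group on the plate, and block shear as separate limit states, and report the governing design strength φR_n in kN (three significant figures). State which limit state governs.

Bolt shear: A_b = π·16²/4 = 201.1 mm²; R_n = 469 × 201.1 × 5 × 1 / 1000 = 471.5 kN → 0.75 × 471.5 = 354 kN.
Bearing: edge l_c = 16, r_n = 172.8 kN; interior l_c = 47, r_n = 345.6 kN; R_n = 172.8 + 4·345.6 = 1555 kN → 1170 kN.
Block shear: A_gv = 5700, A_nv = 3900, A_nt = 300 mm²; R_n = min(0.6F_uA_nv, 0.6F_yA_gv) + U_bs·F_u·A_nt = 1188 kN → 891 kN.
Bolt shear governs: 354 kN.

354 kN (bolt shear governs)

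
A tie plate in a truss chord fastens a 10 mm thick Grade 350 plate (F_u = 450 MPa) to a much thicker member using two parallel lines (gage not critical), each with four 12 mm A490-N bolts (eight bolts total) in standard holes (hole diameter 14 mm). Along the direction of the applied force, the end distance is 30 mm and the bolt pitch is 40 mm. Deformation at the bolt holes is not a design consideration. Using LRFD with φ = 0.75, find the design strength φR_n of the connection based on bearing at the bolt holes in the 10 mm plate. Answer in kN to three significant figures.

962 kN

Per bolt r_n = 1.5 l_c t F_u ≤ 3.0 d t F_u; upper limit = 3.0 × 12 × 10 × 450 / 1000 = 162 kN.
Edge bolt: l_c = 30 − 14/2 = 23 mm → 1.5 × 23 × 10 × 450 / 1000 = 155.2 → r_n = 155.2 kN.
Interior bolts: l_c = 40 − 14 = 26 mm → 1.5 × 26 × 10 × 450 / 1000 = 175.5 → r_n = 162 kN.
R_n = 2 × 155.2 + 6 × 162 = 1282 kN.
Design strength φR_n = 0.75 × 1282 = 962 kN.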